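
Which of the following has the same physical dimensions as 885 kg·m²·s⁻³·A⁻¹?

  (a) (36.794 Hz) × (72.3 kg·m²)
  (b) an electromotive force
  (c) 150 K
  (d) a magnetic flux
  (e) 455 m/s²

Reference: kg·m²·s⁻³·A⁻¹.
Each option:
  (a) [s⁻¹] · [kg·m²] = kg·m²·s⁻¹
  (b) [electromotive force] = kg·m²·s⁻³·A⁻¹  ← same
  (c) K
  (d) [magnetic flux] = kg·m²·s⁻²·A⁻¹
  (e) m·s⁻²
Only (b) matches kg·m²·s⁻³·A⁻¹.

(b)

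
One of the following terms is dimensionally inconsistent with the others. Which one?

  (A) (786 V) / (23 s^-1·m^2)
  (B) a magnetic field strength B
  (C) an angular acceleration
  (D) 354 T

Expand each in SI base units:
  (A) [kg·m²·s⁻³·A⁻¹] / [m²·s⁻¹] = kg·s⁻²·A⁻¹
  (B) [magnetic field strength B] = kg·s⁻²·A⁻¹
  (C) [angular acceleration] = s⁻²
  (D) T = Wb·m⁻² = kg·s⁻²·A⁻¹
All reduce to kg·s⁻²·A⁻¹ except (C), which is s⁻².

(C)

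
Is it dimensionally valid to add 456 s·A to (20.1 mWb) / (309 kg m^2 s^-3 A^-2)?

Dimensions:
  456 s·A:  A·s = s·A
  (20.1 mWb) / (309 kg m^2 s^-3 A^-2):  [kg·m²·s⁻²·A⁻¹] / [kg·m²·s⁻³·A⁻²] = s·A
Both are s·A, so they have the same dimensions and can be added.

Yes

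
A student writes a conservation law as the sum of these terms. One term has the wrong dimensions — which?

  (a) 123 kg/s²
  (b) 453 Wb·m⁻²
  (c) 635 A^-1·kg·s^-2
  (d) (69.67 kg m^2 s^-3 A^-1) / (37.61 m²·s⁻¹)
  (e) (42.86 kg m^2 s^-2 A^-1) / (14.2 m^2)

Dimensions:
  (a) kg·s⁻²
  (b) Wb·m⁻² = V·s·m⁻² = kg·s⁻²·A⁻¹
  (c) kg·s⁻²·A⁻¹
  (d) [kg·m²·s⁻³·A⁻¹] / [m²·s⁻¹] = kg·s⁻²·A⁻¹
  (e) [kg·m²·s⁻²·A⁻¹] / [m²] = kg·s⁻²·A⁻¹
All reduce to kg·s⁻²·A⁻¹ except (a), which is kg·s⁻².

(a)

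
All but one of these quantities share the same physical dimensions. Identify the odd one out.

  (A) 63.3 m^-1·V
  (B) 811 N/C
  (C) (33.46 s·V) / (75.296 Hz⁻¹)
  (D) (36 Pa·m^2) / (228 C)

(C)

Expand each in SI base units:
  (A) V·m⁻¹ = J·C⁻¹·m⁻¹ = kg·m·s⁻³·A⁻¹
  (B) N·C⁻¹ = kg·m·s⁻²·(s·A)⁻¹ = kg·m·s⁻³·A⁻¹
  (C) [kg·m²·s⁻²·A⁻¹] / [s] = kg·m²·s⁻³·A⁻¹
  (D) [kg·m·s⁻²] / [s·A] = kg·m·s⁻³·A⁻¹
All reduce to kg·m·s⁻³·A⁻¹ except (C), which is kg·m²·s⁻³·A⁻¹.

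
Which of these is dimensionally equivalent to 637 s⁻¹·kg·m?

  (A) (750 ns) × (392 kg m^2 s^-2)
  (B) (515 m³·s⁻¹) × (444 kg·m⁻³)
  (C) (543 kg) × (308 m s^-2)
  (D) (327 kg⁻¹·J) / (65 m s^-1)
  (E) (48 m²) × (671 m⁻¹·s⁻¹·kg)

Reference: kg·m·s⁻¹.
Each option:
  (A) [s] · [kg·m²·s⁻²] = kg·m²·s⁻¹
  (B) [m³·s⁻¹] · [kg·m⁻³] = kg·s⁻¹
  (C) [kg] · [m·s⁻²] = kg·m·s⁻²
  (D) [m²·s⁻²] / [m·s⁻¹] = m·s⁻¹
  (E) [m²] · [kg·m⁻¹·s⁻¹] = kg·m·s⁻¹  ← same
Only (E) matches kg·m·s⁻¹.

(E)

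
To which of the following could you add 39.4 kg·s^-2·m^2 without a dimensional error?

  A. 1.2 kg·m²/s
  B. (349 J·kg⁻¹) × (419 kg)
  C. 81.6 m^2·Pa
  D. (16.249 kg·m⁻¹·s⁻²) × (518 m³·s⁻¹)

Reference: kg·m²·s⁻².
Each option:
  A. kg·m²·s⁻¹
  B. [m²·s⁻²] · [kg] = kg·m²·s⁻²  ← same
  C. Pa·m² = N·m⁻²·m² = kg·m·s⁻²
  D. [kg·m⁻¹·s⁻²] · [m³·s⁻¹] = kg·m²·s⁻³
Only B. matches kg·m²·s⁻².

B.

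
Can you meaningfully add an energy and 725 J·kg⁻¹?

Expand each in SI base units:
  an energy:  [energy] = kg·m²·s⁻²
  725 J·kg⁻¹:  J·kg⁻¹ = N·m·kg⁻¹ = m²·s⁻²
kg·m²·s⁻² ≠ m²·s⁻², so they cannot be added.

No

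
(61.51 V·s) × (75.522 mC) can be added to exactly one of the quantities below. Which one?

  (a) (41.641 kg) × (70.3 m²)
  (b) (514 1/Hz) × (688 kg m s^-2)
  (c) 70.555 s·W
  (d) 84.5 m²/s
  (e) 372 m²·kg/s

(e)

Reference: [kg·m²·s⁻²·A⁻¹] · [s·A] = kg·m²·s⁻¹.
Each option:
  (a) [kg] · [m²] = kg·m²
  (b) [s] · [kg·m·s⁻²] = kg·m·s⁻¹
  (c) W·s = J·s⁻¹·s = kg·m²·s⁻²
  (d) m²·s⁻¹
  (e) kg·m²·s⁻¹  ← same
Only (e) matches kg·m²·s⁻¹.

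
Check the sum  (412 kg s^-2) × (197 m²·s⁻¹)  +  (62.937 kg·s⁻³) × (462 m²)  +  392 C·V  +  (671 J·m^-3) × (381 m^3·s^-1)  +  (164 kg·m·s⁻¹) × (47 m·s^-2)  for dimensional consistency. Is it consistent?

Dimensions:
  (412 kg s^-2) × (197 m²·s⁻¹):  [kg·s⁻²] · [m²·s⁻¹] = kg·m²·s⁻³
  (62.937 kg·s⁻³) × (462 m²):  [kg·s⁻³] · [m²] = kg·m²·s⁻³
  392 C·V:  C·V = s·A·J·C⁻¹ = kg·m²·s⁻²
  (671 J·m^-3) × (381 m^3·s^-1):  [kg·m⁻¹·s⁻²] · [m³·s⁻¹] = kg·m²·s⁻³
  (164 kg·m·s⁻¹) × (47 m·s^-2):  [kg·m·s⁻¹] · [m·s⁻²] = kg·m²·s⁻³
The terms do not share a single dimension (kg·m²·s⁻² vs kg·m²·s⁻³).

No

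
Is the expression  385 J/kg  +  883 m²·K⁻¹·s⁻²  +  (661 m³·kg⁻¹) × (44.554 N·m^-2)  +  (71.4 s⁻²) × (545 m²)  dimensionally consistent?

Dimensions:
  385 J/kg:  J·kg⁻¹ = N·m·kg⁻¹ = m²·s⁻²
  883 m²·K⁻¹·s⁻²:  m²·s⁻²·K⁻¹
  (661 m³·kg⁻¹) × (44.554 N·m^-2):  [kg⁻¹·m³] · [kg·m⁻¹·s⁻²] = m²·s⁻²
  (71.4 s⁻²) × (545 m²):  [s⁻²] · [m²] = m²·s⁻²
The terms do not share a single dimension (m²·s⁻² vs m²·s⁻²·K⁻¹).

No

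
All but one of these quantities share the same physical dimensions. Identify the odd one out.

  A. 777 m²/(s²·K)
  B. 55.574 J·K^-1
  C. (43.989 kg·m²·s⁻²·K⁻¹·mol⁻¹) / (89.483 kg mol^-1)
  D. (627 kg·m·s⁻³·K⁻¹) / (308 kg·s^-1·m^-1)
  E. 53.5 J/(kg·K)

B.

Work out the base dimensions of each:
  A. m²·s⁻²·K⁻¹
  B. J·K⁻¹ = N·m·K⁻¹ = kg·m²·s⁻²·K⁻¹
  C. [kg·m²·s⁻²·K⁻¹·mol⁻¹] / [kg·mol⁻¹] = m²·s⁻²·K⁻¹
  D. [kg·m·s⁻³·K⁻¹] / [kg·m⁻¹·s⁻¹] = m²·s⁻²·K⁻¹
  E. J·kg⁻¹·K⁻¹ = N·m·kg⁻¹·K⁻¹ = m²·s⁻²·K⁻¹
All reduce to m²·s⁻²·K⁻¹ except B., which is kg·m²·s⁻²·K⁻¹.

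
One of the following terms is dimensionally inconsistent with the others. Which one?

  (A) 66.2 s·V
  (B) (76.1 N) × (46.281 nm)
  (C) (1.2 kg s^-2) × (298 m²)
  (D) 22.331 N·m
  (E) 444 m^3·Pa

(A)

Expand each in SI base units:
  (A) V·s = J·C⁻¹·s = kg·m²·s⁻²·A⁻¹
  (B) [kg·m·s⁻²] · [m] = kg·m²·s⁻²
  (C) [kg·s⁻²] · [m²] = kg·m²·s⁻²
  (D) N·m = kg·m·s⁻²·m = kg·m²·s⁻²
  (E) Pa·m³ = N·m⁻²·m³ = kg·m²·s⁻²
All reduce to kg·m²·s⁻² except (A), which is kg·m²·s⁻²·A⁻¹.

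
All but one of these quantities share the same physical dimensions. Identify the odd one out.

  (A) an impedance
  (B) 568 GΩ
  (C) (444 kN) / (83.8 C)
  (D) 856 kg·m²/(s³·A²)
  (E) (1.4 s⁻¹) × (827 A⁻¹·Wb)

(C)

Reduce each to base SI dimensions:
  (A) [impedance] = kg·m²·s⁻³·A⁻²
  (B) Ω = V·A⁻¹ = kg·m²·s⁻³·A⁻²
  (C) [kg·m·s⁻²] / [s·A] = kg·m·s⁻³·A⁻¹
  (D) kg·m²·s⁻³·A⁻²
  (E) [s⁻¹] · [kg·m²·s⁻²·A⁻²] = kg·m²·s⁻³·A⁻²
All reduce to kg·m²·s⁻³·A⁻² except (C), which is kg·m·s⁻³·A⁻¹.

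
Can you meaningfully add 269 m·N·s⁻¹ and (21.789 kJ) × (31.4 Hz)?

Yes

Work out the base dimensions of each:
  269 m·N·s⁻¹:  N·m·s⁻¹ = kg·m·s⁻²·m·s⁻¹ = kg·m²·s⁻³
  (21.789 kJ) × (31.4 Hz):  [kg·m²·s⁻²] · [s⁻¹] = kg·m²·s⁻³
Both are kg·m²·s⁻³, so they have the same dimensions and can be added.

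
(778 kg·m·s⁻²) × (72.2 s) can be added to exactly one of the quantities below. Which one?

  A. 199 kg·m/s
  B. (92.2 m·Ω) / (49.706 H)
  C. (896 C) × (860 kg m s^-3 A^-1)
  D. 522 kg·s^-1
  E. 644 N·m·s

Reference: [kg·m·s⁻²] · [s] = kg·m·s⁻¹.
Each option:
  A. kg·m·s⁻¹  ← same
  B. [kg·m³·s⁻³·A⁻²] / [kg·m²·s⁻²·A⁻²] = m·s⁻¹
  C. [s·A] · [kg·m·s⁻³·A⁻¹] = kg·m·s⁻²
  D. kg·s⁻¹
  E. N·m·s = kg·m·s⁻²·m·s = kg·m²·s⁻¹
Only A. matches kg·m·s⁻¹.

A.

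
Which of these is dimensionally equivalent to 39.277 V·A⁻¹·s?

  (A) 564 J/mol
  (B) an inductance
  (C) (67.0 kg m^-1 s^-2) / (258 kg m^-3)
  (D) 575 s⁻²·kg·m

Reference: V·s·A⁻¹ = J·C⁻¹·s·A⁻¹ = kg·m²·s⁻²·A⁻².
Each option:
  (A) J·mol⁻¹ = N·m·mol⁻¹ = kg·m²·s⁻²·mol⁻¹
  (B) [inductance] = kg·m²·s⁻²·A⁻²  ← same
  (C) [kg·m⁻¹·s⁻²] / [kg·m⁻³] = m²·s⁻²
  (D) kg·m·s⁻²
Only (B) matches kg·m²·s⁻²·A⁻².

(B)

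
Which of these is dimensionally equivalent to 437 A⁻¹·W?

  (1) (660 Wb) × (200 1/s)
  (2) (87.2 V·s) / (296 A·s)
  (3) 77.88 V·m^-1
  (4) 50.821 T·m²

(1)

Reference: W·A⁻¹ = J·s⁻¹·A⁻¹ = kg·m²·s⁻³·A⁻¹.
Each option:
  (1) [kg·m²·s⁻²·A⁻¹] · [s⁻¹] = kg·m²·s⁻³·A⁻¹  ← same
  (2) [kg·m²·s⁻²·A⁻¹] / [s·A] = kg·m²·s⁻³·A⁻²
  (3) V·m⁻¹ = J·C⁻¹·m⁻¹ = kg·m·s⁻³·A⁻¹
  (4) T·m² = Wb·m⁻²·m² = kg·m²·s⁻²·A⁻¹
Only (1) matches kg·m²·s⁻³·A⁻¹.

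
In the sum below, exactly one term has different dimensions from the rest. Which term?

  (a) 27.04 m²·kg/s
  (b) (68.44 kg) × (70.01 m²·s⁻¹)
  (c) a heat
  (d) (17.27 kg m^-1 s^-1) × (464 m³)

(c)

Dimensions:
  (a) kg·m²·s⁻¹
  (b) [kg] · [m²·s⁻¹] = kg·m²·s⁻¹
  (c) [heat] = kg·m²·s⁻²
  (d) [kg·m⁻¹·s⁻¹] · [m³] = kg·m²·s⁻¹
All reduce to kg·m²·s⁻¹ except (c), which is kg·m²·s⁻².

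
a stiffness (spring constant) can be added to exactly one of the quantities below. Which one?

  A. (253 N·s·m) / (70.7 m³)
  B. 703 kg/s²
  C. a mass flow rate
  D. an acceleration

Reference: [stiffness (spring constant)] = kg·s⁻².
Each option:
  A. [kg·m²·s⁻¹] / [m³] = kg·m⁻¹·s⁻¹
  B. kg·s⁻²  ← same
  C. [mass flow rate] = kg·s⁻¹
  D. [acceleration] = m·s⁻²
Only B. matches kg·s⁻².

B.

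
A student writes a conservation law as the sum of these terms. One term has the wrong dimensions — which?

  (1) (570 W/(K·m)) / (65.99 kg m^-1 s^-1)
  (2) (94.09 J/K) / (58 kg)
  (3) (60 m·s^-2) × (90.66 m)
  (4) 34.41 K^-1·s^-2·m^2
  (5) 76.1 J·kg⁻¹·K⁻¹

(3)

In SI base units:
  (1) [kg·m·s⁻³·K⁻¹] / [kg·m⁻¹·s⁻¹] = m²·s⁻²·K⁻¹
  (2) [kg·m²·s⁻²·K⁻¹] / [kg] = m²·s⁻²·K⁻¹
  (3) [m·s⁻²] · [m] = m²·s⁻²
  (4) m²·s⁻²·K⁻¹
  (5) J·kg⁻¹·K⁻¹ = N·m·kg⁻¹·K⁻¹ = m²·s⁻²·K⁻¹
All reduce to m²·s⁻²·K⁻¹ except (3), which is m²·s⁻².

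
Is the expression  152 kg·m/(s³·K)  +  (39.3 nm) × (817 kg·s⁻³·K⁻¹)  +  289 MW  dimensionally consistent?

Expand each in SI base units:
  152 kg·m/(s³·K):  kg·m·s⁻³·K⁻¹
  (39.3 nm) × (817 kg·s⁻³·K⁻¹):  [m] · [kg·s⁻³·K⁻¹] = kg·m·s⁻³·K⁻¹
  289 MW:  W = J·s⁻¹ = kg·m²·s⁻³
The terms do not share a single dimension (kg·m²·s⁻³ vs kg·m·s⁻³·K⁻¹).

No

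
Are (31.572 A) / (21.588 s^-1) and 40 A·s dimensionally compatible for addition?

In SI base units:
  (31.572 A) / (21.588 s^-1):  [A] / [s⁻¹] = s·A
  40 A·s:  A·s = s·A
Both are s·A, so they have the same dimensions and can be added.

Yes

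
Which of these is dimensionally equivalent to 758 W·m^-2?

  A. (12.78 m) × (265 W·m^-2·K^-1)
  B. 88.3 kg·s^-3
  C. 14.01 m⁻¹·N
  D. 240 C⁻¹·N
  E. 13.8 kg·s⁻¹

Reference: W·m⁻² = J·s⁻¹·m⁻² = kg·s⁻³.
Each option:
  A. [m] · [kg·s⁻³·K⁻¹] = kg·m·s⁻³·K⁻¹
  B. kg·s⁻³  ← same
  C. N·m⁻¹ = kg·m·s⁻²·m⁻¹ = kg·s⁻²
  D. N·C⁻¹ = kg·m·s⁻²·(s·A)⁻¹ = kg·m·s⁻³·A⁻¹
  E. kg·s⁻¹
Only B. matches kg·s⁻³.

B.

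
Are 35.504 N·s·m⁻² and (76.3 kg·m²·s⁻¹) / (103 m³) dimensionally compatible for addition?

Expand each in SI base units:
  35.504 N·s·m⁻²:  N·s·m⁻² = kg·m·s⁻²·s·m⁻² = kg·m⁻¹·s⁻¹
  (76.3 kg·m²·s⁻¹) / (103 m³):  [kg·m²·s⁻¹] / [m³] = kg·m⁻¹·s⁻¹
Both are kg·m⁻¹·s⁻¹, so they have the same dimensions and can be added.

Yes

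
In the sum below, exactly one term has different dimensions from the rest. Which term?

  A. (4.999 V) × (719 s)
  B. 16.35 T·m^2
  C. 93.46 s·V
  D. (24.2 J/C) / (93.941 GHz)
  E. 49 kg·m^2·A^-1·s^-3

In SI base units:
  A. [kg·m²·s⁻³·A⁻¹] · [s] = kg·m²·s⁻²·A⁻¹
  B. T·m² = Wb·m⁻²·m² = kg·m²·s⁻²·A⁻¹
  C. V·s = J·C⁻¹·s = kg·m²·s⁻²·A⁻¹
  D. [kg·m²·s⁻³·A⁻¹] / [s⁻¹] = kg·m²·s⁻²·A⁻¹
  E. kg·m²·s⁻³·A⁻¹
All reduce to kg·m²·s⁻²·A⁻¹ except E., which is kg·m²·s⁻³·A⁻¹.

E.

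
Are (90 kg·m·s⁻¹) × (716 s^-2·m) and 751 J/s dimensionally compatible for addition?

Reduce each to base SI dimensions:
  (90 kg·m·s⁻¹) × (716 s^-2·m):  [kg·m·s⁻¹] · [m·s⁻²] = kg·m²·s⁻³
  751 J/s:  J·s⁻¹ = N·m·s⁻¹ = kg·m²·s⁻³
Both are kg·m²·s⁻³, so they have the same dimensions and can be added.

Yes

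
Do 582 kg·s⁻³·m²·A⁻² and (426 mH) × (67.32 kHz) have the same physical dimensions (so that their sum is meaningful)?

Expand each in SI base units:
  582 kg·s⁻³·m²·A⁻²:  kg·m²·s⁻³·A⁻²
  (426 mH) × (67.32 kHz):  [kg·m²·s⁻²·A⁻²] · [s⁻¹] = kg·m²·s⁻³·A⁻²
Both are kg·m²·s⁻³·A⁻², so they have the same dimensions and can be added.

Yes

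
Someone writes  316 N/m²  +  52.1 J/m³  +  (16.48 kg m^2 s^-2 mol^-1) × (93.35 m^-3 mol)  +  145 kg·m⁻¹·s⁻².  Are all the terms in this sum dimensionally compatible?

Yes

Dimensions:
  316 N/m²:  N·m⁻² = kg·m·s⁻²·m⁻² = kg·m⁻¹·s⁻²
  52.1 J/m³:  J·m⁻³ = N·m·m⁻³ = kg·m⁻¹·s⁻²
  (16.48 kg m^2 s^-2 mol^-1) × (93.35 m^-3 mol):  [kg·m²·s⁻²·mol⁻¹] · [m⁻³·mol] = kg·m⁻¹·s⁻²
  145 kg·m⁻¹·s⁻²:  kg·m⁻¹·s⁻²
Every term reduces to kg·m⁻¹·s⁻².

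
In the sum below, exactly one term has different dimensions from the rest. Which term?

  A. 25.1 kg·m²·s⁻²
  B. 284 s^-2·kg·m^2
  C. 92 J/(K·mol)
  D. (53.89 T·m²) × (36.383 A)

C.

Work out the base dimensions of each:
  A. kg·m²·s⁻²
  B. kg·m²·s⁻²
  C. J·mol⁻¹·K⁻¹ = N·m·mol⁻¹·K⁻¹ = kg·m²·s⁻²·K⁻¹·mol⁻¹
  D. [kg·m²·s⁻²·A⁻¹] · [A] = kg·m²·s⁻²
All reduce to kg·m²·s⁻² except C., which is kg·m²·s⁻²·K⁻¹·mol⁻¹.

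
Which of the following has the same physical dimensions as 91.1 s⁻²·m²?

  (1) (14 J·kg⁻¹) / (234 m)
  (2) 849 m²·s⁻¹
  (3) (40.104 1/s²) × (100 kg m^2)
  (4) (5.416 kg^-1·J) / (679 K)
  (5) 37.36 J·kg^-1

(5)

Reference: m²·s⁻².
Each option:
  (1) [m²·s⁻²] / [m] = m·s⁻²
  (2) m²·s⁻¹
  (3) [s⁻²] · [kg·m²] = kg·m²·s⁻²
  (4) [m²·s⁻²] / [K] = m²·s⁻²·K⁻¹
  (5) J·kg⁻¹ = N·m·kg⁻¹ = m²·s⁻²  ← same
Only (5) matches m²·s⁻².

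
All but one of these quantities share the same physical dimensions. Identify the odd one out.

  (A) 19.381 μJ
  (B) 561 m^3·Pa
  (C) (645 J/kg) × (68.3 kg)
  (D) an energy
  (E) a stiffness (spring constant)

Dimensions:
  (A) J = N·m = kg·m²·s⁻²
  (B) Pa·m³ = N·m⁻²·m³ = kg·m²·s⁻²
  (C) [m²·s⁻²] · [kg] = kg·m²·s⁻²
  (D) [energy] = kg·m²·s⁻²
  (E) [stiffness (spring constant)] = kg·s⁻²
All reduce to kg·m²·s⁻² except (E), which is kg·s⁻².

(E)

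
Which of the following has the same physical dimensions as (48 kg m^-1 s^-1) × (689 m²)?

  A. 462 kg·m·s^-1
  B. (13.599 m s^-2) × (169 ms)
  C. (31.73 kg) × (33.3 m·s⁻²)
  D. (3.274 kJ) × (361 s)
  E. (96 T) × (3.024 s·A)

Reference: [kg·m⁻¹·s⁻¹] · [m²] = kg·m·s⁻¹.
Each option:
  A. kg·m·s⁻¹  ← same
  B. [m·s⁻²] · [s] = m·s⁻¹
  C. [kg] · [m·s⁻²] = kg·m·s⁻²
  D. [kg·m²·s⁻²] · [s] = kg·m²·s⁻¹
  E. [kg·s⁻²·A⁻¹] · [s·A] = kg·s⁻¹
Only A. matches kg·m·s⁻¹.

A.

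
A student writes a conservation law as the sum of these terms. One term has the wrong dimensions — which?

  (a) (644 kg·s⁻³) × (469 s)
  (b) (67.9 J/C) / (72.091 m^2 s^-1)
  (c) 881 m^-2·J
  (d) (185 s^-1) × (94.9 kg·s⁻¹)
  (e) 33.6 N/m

(b)

Reduce each to base SI dimensions:
  (a) [kg·s⁻³] · [s] = kg·s⁻²
  (b) [kg·m²·s⁻³·A⁻¹] / [m²·s⁻¹] = kg·s⁻²·A⁻¹
  (c) J·m⁻² = N·m·m⁻² = kg·s⁻²
  (d) [s⁻¹] · [kg·s⁻¹] = kg·s⁻²
  (e) N·m⁻¹ = kg·m·s⁻²·m⁻¹ = kg·s⁻²
All reduce to kg·s⁻² except (b), which is kg·s⁻²·A⁻¹.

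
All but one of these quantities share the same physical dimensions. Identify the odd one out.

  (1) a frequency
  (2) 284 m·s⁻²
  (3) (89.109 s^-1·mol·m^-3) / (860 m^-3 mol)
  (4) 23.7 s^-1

Dimensions:
  (1) [frequency] = s⁻¹
  (2) m·s⁻²
  (3) [m⁻³·s⁻¹·mol] / [m⁻³·mol] = s⁻¹
  (4) s⁻¹
All reduce to s⁻¹ except (2), which is m·s⁻².

(2)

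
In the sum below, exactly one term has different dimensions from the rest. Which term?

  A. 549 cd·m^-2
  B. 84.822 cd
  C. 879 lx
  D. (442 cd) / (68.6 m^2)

B.

Work out the base dimensions of each:
  A. cd·m⁻² = m⁻²·cd
  B. cd
  C. lx = lm·m⁻² = m⁻²·cd
  D. [cd] / [m²] = m⁻²·cd
All reduce to m⁻²·cd except B., which is cd.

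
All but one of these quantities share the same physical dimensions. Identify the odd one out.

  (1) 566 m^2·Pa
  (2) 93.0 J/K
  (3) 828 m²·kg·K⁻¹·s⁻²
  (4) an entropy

(1)

Work out the base dimensions of each:
  (1) Pa·m² = N·m⁻²·m² = kg·m·s⁻²
  (2) J·K⁻¹ = N·m·K⁻¹ = kg·m²·s⁻²·K⁻¹
  (3) kg·m²·s⁻²·K⁻¹
  (4) [entropy] = kg·m²·s⁻²·K⁻¹
All reduce to kg·m²·s⁻²·K⁻¹ except (1), which is kg·m·s⁻².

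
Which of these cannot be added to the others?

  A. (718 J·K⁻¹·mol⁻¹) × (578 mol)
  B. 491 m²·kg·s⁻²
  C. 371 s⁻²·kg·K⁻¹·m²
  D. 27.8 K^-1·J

B.

Expand each in SI base units:
  A. [kg·m²·s⁻²·K⁻¹·mol⁻¹] · [mol] = kg·m²·s⁻²·K⁻¹
  B. kg·m²·s⁻²
  C. kg·m²·s⁻²·K⁻¹
  D. J·K⁻¹ = N·m·K⁻¹ = kg·m²·s⁻²·K⁻¹
All reduce to kg·m²·s⁻²·K⁻¹ except B., which is kg·m²·s⁻².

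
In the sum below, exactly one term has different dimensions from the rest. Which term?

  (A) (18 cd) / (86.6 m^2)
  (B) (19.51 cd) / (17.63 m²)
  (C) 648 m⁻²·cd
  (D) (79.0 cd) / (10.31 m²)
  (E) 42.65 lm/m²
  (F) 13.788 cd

Expand each in SI base units:
  (A) [cd] / [m²] = m⁻²·cd
  (B) [cd] / [m²] = m⁻²·cd
  (C) cd·m⁻² = m⁻²·cd
  (D) [cd] / [m²] = m⁻²·cd
  (E) lm·m⁻² = cd·m⁻² = m⁻²·cd
  (F) cd
All reduce to m⁻²·cd except (F), which is cd.

(F)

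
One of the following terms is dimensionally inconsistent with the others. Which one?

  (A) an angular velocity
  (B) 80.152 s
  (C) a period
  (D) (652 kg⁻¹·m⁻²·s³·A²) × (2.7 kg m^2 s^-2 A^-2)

(A)

Work out the base dimensions of each:
  (A) [angular velocity] = s⁻¹
  (B) s
  (C) [period] = s
  (D) [kg⁻¹·m⁻²·s³·A²] · [kg·m²·s⁻²·A⁻²] = s
All reduce to s except (A), which is s⁻¹.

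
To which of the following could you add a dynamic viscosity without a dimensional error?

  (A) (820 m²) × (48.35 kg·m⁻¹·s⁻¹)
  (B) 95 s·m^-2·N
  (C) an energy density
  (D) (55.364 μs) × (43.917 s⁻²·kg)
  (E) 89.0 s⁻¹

(B)

Reference: [dynamic viscosity] = kg·m⁻¹·s⁻¹.
Each option:
  (A) [m²] · [kg·m⁻¹·s⁻¹] = kg·m·s⁻¹
  (B) N·s·m⁻² = kg·m·s⁻²·s·m⁻² = kg·m⁻¹·s⁻¹  ← same
  (C) [energy density] = kg·m⁻¹·s⁻²
  (D) [s] · [kg·s⁻²] = kg·s⁻¹
  (E) s⁻¹
Only (B) matches kg·m⁻¹·s⁻¹.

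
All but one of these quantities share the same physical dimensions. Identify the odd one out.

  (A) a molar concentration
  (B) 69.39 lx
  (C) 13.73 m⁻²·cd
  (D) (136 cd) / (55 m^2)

Work out the base dimensions of each:
  (A) [molar concentration] = m⁻³·mol
  (B) lx = lm·m⁻² = m⁻²·cd
  (C) m⁻²·cd
  (D) [cd] / [m²] = m⁻²·cd
All reduce to m⁻²·cd except (A), which is m⁻³·mol.

(A)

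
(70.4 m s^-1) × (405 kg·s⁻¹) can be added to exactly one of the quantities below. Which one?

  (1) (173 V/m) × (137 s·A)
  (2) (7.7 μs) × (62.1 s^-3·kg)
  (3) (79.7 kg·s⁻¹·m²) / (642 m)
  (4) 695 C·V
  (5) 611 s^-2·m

Reference: [m·s⁻¹] · [kg·s⁻¹] = kg·m·s⁻².
Each option:
  (1) [kg·m·s⁻³·A⁻¹] · [s·A] = kg·m·s⁻²  ← same
  (2) [s] · [kg·s⁻³] = kg·s⁻²
  (3) [kg·m²·s⁻¹] / [m] = kg·m·s⁻¹
  (4) C·V = s·A·J·C⁻¹ = kg·m²·s⁻²
  (5) m·s⁻²
Only (1) matches kg·m·s⁻².

(1)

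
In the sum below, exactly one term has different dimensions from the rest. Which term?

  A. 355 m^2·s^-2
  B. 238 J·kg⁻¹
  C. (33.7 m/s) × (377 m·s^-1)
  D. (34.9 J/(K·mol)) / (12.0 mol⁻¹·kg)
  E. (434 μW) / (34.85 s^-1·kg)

In SI base units:
  A. m²·s⁻²
  B. J·kg⁻¹ = N·m·kg⁻¹ = m²·s⁻²
  C. [m·s⁻¹] · [m·s⁻¹] = m²·s⁻²
  D. [kg·m²·s⁻²·K⁻¹·mol⁻¹] / [kg·mol⁻¹] = m²·s⁻²·K⁻¹
  E. [kg·m²·s⁻³] / [kg·s⁻¹] = m²·s⁻²
All reduce to m²·s⁻² except D., which is m²·s⁻²·K⁻¹.

D.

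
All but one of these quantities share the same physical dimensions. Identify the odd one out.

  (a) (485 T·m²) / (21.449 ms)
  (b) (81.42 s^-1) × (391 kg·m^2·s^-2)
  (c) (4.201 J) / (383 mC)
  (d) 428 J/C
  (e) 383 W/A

(b)

Dimensions:
  (a) [kg·m²·s⁻²·A⁻¹] / [s] = kg·m²·s⁻³·A⁻¹
  (b) [s⁻¹] · [kg·m²·s⁻²] = kg·m²·s⁻³
  (c) [kg·m²·s⁻²] / [s·A] = kg·m²·s⁻³·A⁻¹
  (d) J·C⁻¹ = N·m·(s·A)⁻¹ = kg·m²·s⁻³·A⁻¹
  (e) W·A⁻¹ = J·s⁻¹·A⁻¹ = kg·m²·s⁻³·A⁻¹
All reduce to kg·m²·s⁻³·A⁻¹ except (b), which is kg·m²·s⁻³.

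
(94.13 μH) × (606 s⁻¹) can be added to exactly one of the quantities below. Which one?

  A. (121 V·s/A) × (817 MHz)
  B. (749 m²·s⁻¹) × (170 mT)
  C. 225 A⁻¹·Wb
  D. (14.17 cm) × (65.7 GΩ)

Reference: [kg·m²·s⁻²·A⁻²] · [s⁻¹] = kg·m²·s⁻³·A⁻².
Each option:
  A. [kg·m²·s⁻²·A⁻²] · [s⁻¹] = kg·m²·s⁻³·A⁻²  ← same
  B. [m²·s⁻¹] · [kg·s⁻²·A⁻¹] = kg·m²·s⁻³·A⁻¹
  C. Wb·A⁻¹ = V·s·A⁻¹ = kg·m²·s⁻²·A⁻²
  D. [m] · [kg·m²·s⁻³·A⁻²] = kg·m³·s⁻³·A⁻²
Only A. matches kg·m²·s⁻³·A⁻².

A.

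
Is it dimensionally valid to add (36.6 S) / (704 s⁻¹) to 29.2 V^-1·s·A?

In SI base units:
  (36.6 S) / (704 s⁻¹):  [kg⁻¹·m⁻²·s³·A²] / [s⁻¹] = kg⁻¹·m⁻²·s⁴·A²
  29.2 V^-1·s·A:  A·s·V⁻¹ = A·s·(J·C⁻¹)⁻¹ = kg⁻¹·m⁻²·s⁴·A²
Both are kg⁻¹·m⁻²·s⁴·A², so they have the same dimensions and can be added.

Yes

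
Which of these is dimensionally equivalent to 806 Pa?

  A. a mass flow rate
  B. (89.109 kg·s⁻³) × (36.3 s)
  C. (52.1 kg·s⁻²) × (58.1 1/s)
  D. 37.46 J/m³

D.

Reference: Pa = N·m⁻² = kg·m⁻¹·s⁻².
Each option:
  A. [mass flow rate] = kg·s⁻¹
  B. [kg·s⁻³] · [s] = kg·s⁻²
  C. [kg·s⁻²] · [s⁻¹] = kg·s⁻³
  D. J·m⁻³ = N·m·m⁻³ = kg·m⁻¹·s⁻²  ← same
Only D. matches kg·m⁻¹·s⁻².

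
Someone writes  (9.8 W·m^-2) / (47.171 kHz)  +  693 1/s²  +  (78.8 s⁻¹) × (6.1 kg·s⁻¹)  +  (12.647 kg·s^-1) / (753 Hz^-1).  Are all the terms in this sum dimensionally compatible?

Dimensions:
  (9.8 W·m^-2) / (47.171 kHz):  [kg·s⁻³] / [s⁻¹] = kg·s⁻²
  693 1/s²:  s⁻²
  (78.8 s⁻¹) × (6.1 kg·s⁻¹):  [s⁻¹] · [kg·s⁻¹] = kg·s⁻²
  (12.647 kg·s^-1) / (753 Hz^-1):  [kg·s⁻¹] / [s] = kg·s⁻²
The terms do not share a single dimension (kg·s⁻² vs s⁻²).

No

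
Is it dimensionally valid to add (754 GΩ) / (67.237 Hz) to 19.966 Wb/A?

Yes

Reduce each to base SI dimensions:
  (754 GΩ) / (67.237 Hz):  [kg·m²·s⁻³·A⁻²] / [s⁻¹] = kg·m²·s⁻²·A⁻²
  19.966 Wb/A:  Wb·A⁻¹ = V·s·A⁻¹ = kg·m²·s⁻²·A⁻²
Both are kg·m²·s⁻²·A⁻², so they have the same dimensions and can be added.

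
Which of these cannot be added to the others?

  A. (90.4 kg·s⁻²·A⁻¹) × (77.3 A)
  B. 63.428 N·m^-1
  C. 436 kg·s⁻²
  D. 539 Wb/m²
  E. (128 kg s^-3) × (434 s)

D.

In SI base units:
  A. [kg·s⁻²·A⁻¹] · [A] = kg·s⁻²
  B. N·m⁻¹ = kg·m·s⁻²·m⁻¹ = kg·s⁻²
  C. kg·s⁻²
  D. Wb·m⁻² = V·s·m⁻² = kg·s⁻²·A⁻¹
  E. [kg·s⁻³] · [s] = kg·s⁻²
All reduce to kg·s⁻² except D., which is kg·s⁻²·A⁻¹.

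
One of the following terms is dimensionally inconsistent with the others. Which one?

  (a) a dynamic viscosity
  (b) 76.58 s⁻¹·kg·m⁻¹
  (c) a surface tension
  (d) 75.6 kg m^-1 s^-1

(c)

Expand each in SI base units:
  (a) [dynamic viscosity] = kg·m⁻¹·s⁻¹
  (b) kg·m⁻¹·s⁻¹
  (c) [surface tension] = kg·s⁻²
  (d) kg·m⁻¹·s⁻¹
All reduce to kg·m⁻¹·s⁻¹ except (c), which is kg·s⁻².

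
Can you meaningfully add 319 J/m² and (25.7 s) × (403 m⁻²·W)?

Yes

In SI base units:
  319 J/m²:  J·m⁻² = N·m·m⁻² = kg·s⁻²
  (25.7 s) × (403 m⁻²·W):  [s] · [kg·s⁻³] = kg·s⁻²
Both are kg·s⁻², so they have the same dimensions and can be added.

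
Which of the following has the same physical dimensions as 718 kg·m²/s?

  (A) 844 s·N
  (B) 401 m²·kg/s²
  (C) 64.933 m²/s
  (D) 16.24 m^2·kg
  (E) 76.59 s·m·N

(E)

Reference: kg·m²·s⁻¹.
Each option:
  (A) N·s = kg·m·s⁻²·s = kg·m·s⁻¹
  (B) kg·m²·s⁻²
  (C) m²·s⁻¹
  (D) kg·m²
  (E) N·m·s = kg·m·s⁻²·m·s = kg·m²·s⁻¹  ← same
Only (E) matches kg·m²·s⁻¹.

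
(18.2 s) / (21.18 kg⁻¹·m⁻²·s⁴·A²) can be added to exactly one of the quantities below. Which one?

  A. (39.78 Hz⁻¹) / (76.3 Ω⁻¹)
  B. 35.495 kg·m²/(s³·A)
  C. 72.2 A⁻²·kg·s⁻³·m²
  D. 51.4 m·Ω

C.

Reference: [s] / [kg⁻¹·m⁻²·s⁴·A²] = kg·m²·s⁻³·A⁻².
Each option:
  A. [s] / [kg⁻¹·m⁻²·s³·A²] = kg·m²·s⁻²·A⁻²
  B. kg·m²·s⁻³·A⁻¹
  C. kg·m²·s⁻³·A⁻²  ← same
  D. Ω·m = V·A⁻¹·m = kg·m³·s⁻³·A⁻²
Only C. matches kg·m²·s⁻³·A⁻².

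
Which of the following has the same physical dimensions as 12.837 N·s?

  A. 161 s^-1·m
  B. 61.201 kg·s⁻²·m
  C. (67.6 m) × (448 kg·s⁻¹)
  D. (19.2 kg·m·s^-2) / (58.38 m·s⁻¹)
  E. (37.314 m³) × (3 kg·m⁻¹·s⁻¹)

C.

Reference: N·s = kg·m·s⁻²·s = kg·m·s⁻¹.
Each option:
  A. m·s⁻¹
  B. kg·m·s⁻²
  C. [m] · [kg·s⁻¹] = kg·m·s⁻¹  ← same
  D. [kg·m·s⁻²] / [m·s⁻¹] = kg·s⁻¹
  E. [m³] · [kg·m⁻¹·s⁻¹] = kg·m²·s⁻¹
Only C. matches kg·m·s⁻¹.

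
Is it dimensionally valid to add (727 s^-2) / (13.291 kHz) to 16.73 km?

No

Dimensions:
  (727 s^-2) / (13.291 kHz):  [s⁻²] / [s⁻¹] = s⁻¹
  16.73 km:  m
s⁻¹ ≠ m, so they cannot be added.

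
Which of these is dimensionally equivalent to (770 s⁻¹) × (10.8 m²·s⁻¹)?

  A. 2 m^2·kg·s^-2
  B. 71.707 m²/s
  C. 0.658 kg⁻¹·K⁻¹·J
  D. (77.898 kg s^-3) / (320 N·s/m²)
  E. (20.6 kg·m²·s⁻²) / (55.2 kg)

E.

Reference: [s⁻¹] · [m²·s⁻¹] = m²·s⁻².
Each option:
  A. kg·m²·s⁻²
  B. m²·s⁻¹
  C. J·kg⁻¹·K⁻¹ = N·m·kg⁻¹·K⁻¹ = m²·s⁻²·K⁻¹
  D. [kg·s⁻³] / [kg·m⁻¹·s⁻¹] = m·s⁻²
  E. [kg·m²·s⁻²] / [kg] = m²·s⁻²  ← same
Only E. matches m²·s⁻².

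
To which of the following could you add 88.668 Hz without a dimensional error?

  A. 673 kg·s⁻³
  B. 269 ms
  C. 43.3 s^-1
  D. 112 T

C.

Reference: Hz = s⁻¹.
Each option:
  A. kg·s⁻³
  B. s
  C. s⁻¹  ← same
  D. T = Wb·m⁻² = kg·s⁻²·A⁻¹
Only C. matches s⁻¹.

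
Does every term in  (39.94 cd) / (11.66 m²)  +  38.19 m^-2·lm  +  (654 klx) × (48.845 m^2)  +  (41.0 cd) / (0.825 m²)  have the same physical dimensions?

No

Work out the base dimensions of each:
  (39.94 cd) / (11.66 m²):  [cd] / [m²] = m⁻²·cd
  38.19 m^-2·lm:  lm·m⁻² = cd·m⁻² = m⁻²·cd
  (654 klx) × (48.845 m^2):  [m⁻²·cd] · [m²] = cd
  (41.0 cd) / (0.825 m²):  [cd] / [m²] = m⁻²·cd
The terms do not share a single dimension (cd vs m⁻²·cd).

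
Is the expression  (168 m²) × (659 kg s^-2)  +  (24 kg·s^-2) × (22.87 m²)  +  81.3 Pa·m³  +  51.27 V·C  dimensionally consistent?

Work out the base dimensions of each:
  (168 m²) × (659 kg s^-2):  [m²] · [kg·s⁻²] = kg·m²·s⁻²
  (24 kg·s^-2) × (22.87 m²):  [kg·s⁻²] · [m²] = kg·m²·s⁻²
  81.3 Pa·m³:  Pa·m³ = N·m⁻²·m³ = kg·m²·s⁻²
  51.27 V·C:  C·V = s·A·J·C⁻¹ = kg·m²·s⁻²
Every term reduces to kg·m²·s⁻².

Yes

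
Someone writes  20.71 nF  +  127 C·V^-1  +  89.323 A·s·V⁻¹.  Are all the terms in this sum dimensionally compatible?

Yes

Expand each in SI base units:
  20.71 nF:  F = C·V⁻¹ = kg⁻¹·m⁻²·s⁴·A²
  127 C·V^-1:  C·V⁻¹ = s·A·(J·C⁻¹)⁻¹ = kg⁻¹·m⁻²·s⁴·A²
  89.323 A·s·V⁻¹:  A·s·V⁻¹ = A·s·(J·C⁻¹)⁻¹ = kg⁻¹·m⁻²·s⁴·A²
Every term reduces to kg⁻¹·m⁻²·s⁴·A².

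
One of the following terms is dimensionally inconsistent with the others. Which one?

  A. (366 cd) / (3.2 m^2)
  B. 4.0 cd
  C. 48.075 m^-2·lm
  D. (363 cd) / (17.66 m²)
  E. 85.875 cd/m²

Work out the base dimensions of each:
  A. [cd] / [m²] = m⁻²·cd
  B. cd
  C. lm·m⁻² = cd·m⁻² = m⁻²·cd
  D. [cd] / [m²] = m⁻²·cd
  E. cd·m⁻² = m⁻²·cd
All reduce to m⁻²·cd except B., which is cd.

B.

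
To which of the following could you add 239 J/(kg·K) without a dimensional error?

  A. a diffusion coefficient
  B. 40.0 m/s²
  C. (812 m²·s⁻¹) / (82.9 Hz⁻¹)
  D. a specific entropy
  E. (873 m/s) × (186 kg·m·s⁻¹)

Reference: J·kg⁻¹·K⁻¹ = N·m·kg⁻¹·K⁻¹ = m²·s⁻²·K⁻¹.
Each option:
  A. [diffusion coefficient] = m²·s⁻¹
  B. m·s⁻²
  C. [m²·s⁻¹] / [s] = m²·s⁻²
  D. [specific entropy] = m²·s⁻²·K⁻¹  ← same
  E. [m·s⁻¹] · [kg·m·s⁻¹] = kg·m²·s⁻²
Only D. matches m²·s⁻²·K⁻¹.

D.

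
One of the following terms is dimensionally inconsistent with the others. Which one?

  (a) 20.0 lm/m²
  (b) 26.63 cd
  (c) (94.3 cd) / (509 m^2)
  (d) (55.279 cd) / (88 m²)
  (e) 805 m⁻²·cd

Expand each in SI base units:
  (a) lm·m⁻² = cd·m⁻² = m⁻²·cd
  (b) cd
  (c) [cd] / [m²] = m⁻²·cd
  (d) [cd] / [m²] = m⁻²·cd
  (e) cd·m⁻² = m⁻²·cd
All reduce to m⁻²·cd except (b), which is cd.

(b)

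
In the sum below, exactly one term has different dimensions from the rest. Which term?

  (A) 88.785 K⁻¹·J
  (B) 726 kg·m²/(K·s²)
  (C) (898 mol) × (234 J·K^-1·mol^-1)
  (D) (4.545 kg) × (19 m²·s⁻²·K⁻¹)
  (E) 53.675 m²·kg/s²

(E)

Reduce each to base SI dimensions:
  (A) J·K⁻¹ = N·m·K⁻¹ = kg·m²·s⁻²·K⁻¹
  (B) kg·m²·s⁻²·K⁻¹
  (C) [mol] · [kg·m²·s⁻²·K⁻¹·mol⁻¹] = kg·m²·s⁻²·K⁻¹
  (D) [kg] · [m²·s⁻²·K⁻¹] = kg·m²·s⁻²·K⁻¹
  (E) kg·m²·s⁻²
All reduce to kg·m²·s⁻²·K⁻¹ except (E), which is kg·m²·s⁻².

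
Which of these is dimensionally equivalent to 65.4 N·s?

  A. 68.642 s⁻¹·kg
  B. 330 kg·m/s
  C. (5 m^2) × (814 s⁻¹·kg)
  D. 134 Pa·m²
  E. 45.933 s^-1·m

B.

Reference: N·s = kg·m·s⁻²·s = kg·m·s⁻¹.
Each option:
  A. kg·s⁻¹
  B. kg·m·s⁻¹  ← same
  C. [m²] · [kg·s⁻¹] = kg·m²·s⁻¹
  D. Pa·m² = N·m⁻²·m² = kg·m·s⁻²
  E. m·s⁻¹
Only B. matches kg·m·s⁻¹.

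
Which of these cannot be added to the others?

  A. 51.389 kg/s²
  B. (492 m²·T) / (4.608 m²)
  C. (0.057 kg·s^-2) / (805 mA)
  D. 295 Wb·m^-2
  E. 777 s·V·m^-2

A.

In SI base units:
  A. kg·s⁻²
  B. [kg·m²·s⁻²·A⁻¹] / [m²] = kg·s⁻²·A⁻¹
  C. [kg·s⁻²] / [A] = kg·s⁻²·A⁻¹
  D. Wb·m⁻² = V·s·m⁻² = kg·s⁻²·A⁻¹
  E. V·s·m⁻² = J·C⁻¹·s·m⁻² = kg·s⁻²·A⁻¹
All reduce to kg·s⁻²·A⁻¹ except A., which is kg·s⁻².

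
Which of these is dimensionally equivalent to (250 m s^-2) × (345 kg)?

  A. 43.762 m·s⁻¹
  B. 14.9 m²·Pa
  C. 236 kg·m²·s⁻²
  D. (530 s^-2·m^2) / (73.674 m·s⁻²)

B.

Reference: [m·s⁻²] · [kg] = kg·m·s⁻².
Each option:
  A. m·s⁻¹
  B. Pa·m² = N·m⁻²·m² = kg·m·s⁻²  ← same
  C. kg·m²·s⁻²
  D. [m²·s⁻²] / [m·s⁻²] = m
Only B. matches kg·m·s⁻².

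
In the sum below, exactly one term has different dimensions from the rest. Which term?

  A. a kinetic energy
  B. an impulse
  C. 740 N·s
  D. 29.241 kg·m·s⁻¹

Dimensions:
  A. [kinetic energy] = kg·m²·s⁻²
  B. [impulse] = kg·m·s⁻¹
  C. N·s = kg·m·s⁻²·s = kg·m·s⁻¹
  D. kg·m·s⁻¹
All reduce to kg·m·s⁻¹ except A., which is kg·m²·s⁻².

A.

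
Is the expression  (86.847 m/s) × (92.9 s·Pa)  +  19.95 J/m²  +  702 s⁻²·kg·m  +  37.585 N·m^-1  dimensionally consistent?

In SI base units:
  (86.847 m/s) × (92.9 s·Pa):  [m·s⁻¹] · [kg·m⁻¹·s⁻¹] = kg·s⁻²
  19.95 J/m²:  J·m⁻² = N·m·m⁻² = kg·s⁻²
  702 s⁻²·kg·m:  kg·m·s⁻²
  37.585 N·m^-1:  N·m⁻¹ = kg·m·s⁻²·m⁻¹ = kg·s⁻²
The terms do not share a single dimension (kg·m·s⁻² vs kg·s⁻²).

No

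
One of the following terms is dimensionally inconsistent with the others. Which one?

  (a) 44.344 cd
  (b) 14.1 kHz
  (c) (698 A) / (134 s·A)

Expand each in SI base units:
  (a) cd
  (b) Hz = s⁻¹
  (c) [A] / [s·A] = s⁻¹
All reduce to s⁻¹ except (a), which is cd.

(a)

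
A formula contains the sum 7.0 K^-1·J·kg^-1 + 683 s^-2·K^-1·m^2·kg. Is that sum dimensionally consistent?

No

Reduce each to base SI dimensions:
  7.0 K^-1·J·kg^-1:  J·kg⁻¹·K⁻¹ = N·m·kg⁻¹·K⁻¹ = m²·s⁻²·K⁻¹
  683 s^-2·K^-1·m^2·kg:  kg·m²·s⁻²·K⁻¹
m²·s⁻²·K⁻¹ ≠ kg·m²·s⁻²·K⁻¹, so they cannot be added.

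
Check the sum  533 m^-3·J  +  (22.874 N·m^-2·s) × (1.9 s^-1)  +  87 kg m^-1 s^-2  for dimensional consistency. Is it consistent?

Yes

Reduce each to base SI dimensions:
  533 m^-3·J:  J·m⁻³ = N·m·m⁻³ = kg·m⁻¹·s⁻²
  (22.874 N·m^-2·s) × (1.9 s^-1):  [kg·m⁻¹·s⁻¹] · [s⁻¹] = kg·m⁻¹·s⁻²
  87 kg m^-1 s^-2:  kg·m⁻¹·s⁻²
Every term reduces to kg·m⁻¹·s⁻².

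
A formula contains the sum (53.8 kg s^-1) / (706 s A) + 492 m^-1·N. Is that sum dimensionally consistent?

No

Work out the base dimensions of each:
  (53.8 kg s^-1) / (706 s A):  [kg·s⁻¹] / [s·A] = kg·s⁻²·A⁻¹
  492 m^-1·N:  N·m⁻¹ = kg·m·s⁻²·m⁻¹ = kg·s⁻²
kg·s⁻²·A⁻¹ ≠ kg·s⁻², so they cannot be added.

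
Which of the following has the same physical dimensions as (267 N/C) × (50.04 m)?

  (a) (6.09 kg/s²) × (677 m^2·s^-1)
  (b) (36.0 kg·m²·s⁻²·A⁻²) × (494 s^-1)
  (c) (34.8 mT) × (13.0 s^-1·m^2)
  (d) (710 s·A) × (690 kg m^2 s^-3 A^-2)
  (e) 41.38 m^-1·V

Reference: [kg·m·s⁻³·A⁻¹] · [m] = kg·m²·s⁻³·A⁻¹.
Each option:
  (a) [kg·s⁻²] · [m²·s⁻¹] = kg·m²·s⁻³
  (b) [kg·m²·s⁻²·A⁻²] · [s⁻¹] = kg·m²·s⁻³·A⁻²
  (c) [kg·s⁻²·A⁻¹] · [m²·s⁻¹] = kg·m²·s⁻³·A⁻¹  ← same
  (d) [s·A] · [kg·m²·s⁻³·A⁻²] = kg·m²·s⁻²·A⁻¹
  (e) V·m⁻¹ = J·C⁻¹·m⁻¹ = kg·m·s⁻³·A⁻¹
Only (c) matches kg·m²·s⁻³·A⁻¹.

(c)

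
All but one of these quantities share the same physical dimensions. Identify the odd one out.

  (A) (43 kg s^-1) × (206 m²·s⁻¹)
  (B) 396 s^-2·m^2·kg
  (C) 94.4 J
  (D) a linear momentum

In SI base units:
  (A) [kg·s⁻¹] · [m²·s⁻¹] = kg·m²·s⁻²
  (B) kg·m²·s⁻²
  (C) J = N·m = kg·m²·s⁻²
  (D) [linear momentum] = kg·m·s⁻¹
All reduce to kg·m²·s⁻² except (D), which is kg·m·s⁻¹.

(D)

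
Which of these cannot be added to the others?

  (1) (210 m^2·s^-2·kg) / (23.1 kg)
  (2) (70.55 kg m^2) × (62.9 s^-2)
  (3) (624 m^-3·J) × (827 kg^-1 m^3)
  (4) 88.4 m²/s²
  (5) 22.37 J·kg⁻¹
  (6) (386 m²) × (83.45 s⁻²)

In SI base units:
  (1) [kg·m²·s⁻²] / [kg] = m²·s⁻²
  (2) [kg·m²] · [s⁻²] = kg·m²·s⁻²
  (3) [kg·m⁻¹·s⁻²] · [kg⁻¹·m³] = m²·s⁻²
  (4) m²·s⁻²
  (5) J·kg⁻¹ = N·m·kg⁻¹ = m²·s⁻²
  (6) [m²] · [s⁻²] = m²·s⁻²
All reduce to m²·s⁻² except (2), which is kg·m²·s⁻².

(2)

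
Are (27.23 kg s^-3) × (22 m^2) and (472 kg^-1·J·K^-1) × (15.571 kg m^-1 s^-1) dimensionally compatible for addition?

No

Work out the base dimensions of each:
  (27.23 kg s^-3) × (22 m^2):  [kg·s⁻³] · [m²] = kg·m²·s⁻³
  (472 kg^-1·J·K^-1) × (15.571 kg m^-1 s^-1):  [m²·s⁻²·K⁻¹] · [kg·m⁻¹·s⁻¹] = kg·m·s⁻³·K⁻¹
kg·m²·s⁻³ ≠ kg·m·s⁻³·K⁻¹, so they cannot be added.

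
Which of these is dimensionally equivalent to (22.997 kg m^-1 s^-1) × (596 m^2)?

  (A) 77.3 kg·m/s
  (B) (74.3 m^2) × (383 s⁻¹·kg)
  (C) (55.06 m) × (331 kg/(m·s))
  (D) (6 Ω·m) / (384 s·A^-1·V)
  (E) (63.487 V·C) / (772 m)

(A)

Reference: [kg·m⁻¹·s⁻¹] · [m²] = kg·m·s⁻¹.
Each option:
  (A) kg·m·s⁻¹  ← same
  (B) [m²] · [kg·s⁻¹] = kg·m²·s⁻¹
  (C) [m] · [kg·m⁻¹·s⁻¹] = kg·s⁻¹
  (D) [kg·m³·s⁻³·A⁻²] / [kg·m²·s⁻²·A⁻²] = m·s⁻¹
  (E) [kg·m²·s⁻²] / [m] = kg·m·s⁻²
Only (A) matches kg·m·s⁻¹.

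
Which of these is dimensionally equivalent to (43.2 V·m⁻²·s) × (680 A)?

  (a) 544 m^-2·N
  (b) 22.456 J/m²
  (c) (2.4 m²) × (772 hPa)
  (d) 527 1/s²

(b)

Reference: [kg·s⁻²·A⁻¹] · [A] = kg·s⁻².
Each option:
  (a) N·m⁻² = kg·m·s⁻²·m⁻² = kg·m⁻¹·s⁻²
  (b) J·m⁻² = N·m·m⁻² = kg·s⁻²  ← same
  (c) [m²] · [kg·m⁻¹·s⁻²] = kg·m·s⁻²
  (d) s⁻²
Only (b) matches kg·s⁻².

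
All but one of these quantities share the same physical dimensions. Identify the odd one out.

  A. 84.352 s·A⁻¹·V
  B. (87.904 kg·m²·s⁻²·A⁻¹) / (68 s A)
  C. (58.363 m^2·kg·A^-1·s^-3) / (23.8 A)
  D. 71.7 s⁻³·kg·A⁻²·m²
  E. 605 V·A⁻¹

A.

Expand each in SI base units:
  A. V·s·A⁻¹ = J·C⁻¹·s·A⁻¹ = kg·m²·s⁻²·A⁻²
  B. [kg·m²·s⁻²·A⁻¹] / [s·A] = kg·m²·s⁻³·A⁻²
  C. [kg·m²·s⁻³·A⁻¹] / [A] = kg·m²·s⁻³·A⁻²
  D. kg·m²·s⁻³·A⁻²
  E. V·A⁻¹ = J·C⁻¹·A⁻¹ = kg·m²·s⁻³·A⁻²
All reduce to kg·m²·s⁻³·A⁻² except A., which is kg·m²·s⁻²·A⁻².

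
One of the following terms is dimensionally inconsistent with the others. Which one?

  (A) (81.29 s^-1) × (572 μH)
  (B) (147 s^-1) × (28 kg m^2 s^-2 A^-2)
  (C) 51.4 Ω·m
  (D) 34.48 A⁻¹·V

Expand each in SI base units:
  (A) [s⁻¹] · [kg·m²·s⁻²·A⁻²] = kg·m²·s⁻³·A⁻²
  (B) [s⁻¹] · [kg·m²·s⁻²·A⁻²] = kg·m²·s⁻³·A⁻²
  (C) Ω·m = V·A⁻¹·m = kg·m³·s⁻³·A⁻²
  (D) V·A⁻¹ = J·C⁻¹·A⁻¹ = kg·m²·s⁻³·A⁻²
All reduce to kg·m²·s⁻³·A⁻² except (C), which is kg·m³·s⁻³·A⁻².

(C)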